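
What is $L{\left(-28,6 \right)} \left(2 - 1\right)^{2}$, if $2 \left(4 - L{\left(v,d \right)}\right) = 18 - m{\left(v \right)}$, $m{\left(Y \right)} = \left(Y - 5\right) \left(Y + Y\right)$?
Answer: $919$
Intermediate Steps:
$m{\left(Y \right)} = 2 Y \left(-5 + Y\right)$ ($m{\left(Y \right)} = \left(-5 + Y\right) 2 Y = 2 Y \left(-5 + Y\right)$)
$L{\left(v,d \right)} = -5 + v \left(-5 + v\right)$ ($L{\left(v,d \right)} = 4 - \frac{18 - 2 v \left(-5 + v\right)}{2} = 4 + \left(-9 + v \left(-5 + v\right)\right) = -5 + v \left(-5 + v\right)$)
$L{\left(-28,6 \right)} \left(2 - 1\right)^{2} = \left(-5 - 28 \left(-5 - 28\right)\right) \left(2 - 1\right)^{2} = \left(-5 - -924\right) 1^{2} = \left(-5 + 924\right) 1 = 919 \cdot 1 = 919$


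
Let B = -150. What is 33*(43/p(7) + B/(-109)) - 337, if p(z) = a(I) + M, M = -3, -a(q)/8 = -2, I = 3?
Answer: -258508/1417 ≈ -182.43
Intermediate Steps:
a(q) = 16 (a(q) = -8*(-2) = 16)
p(z) = 13 (p(z) = 16 - 3 = 13)
33*(43/p(7) + B/(-109)) - 337 = 33*(43/13 - 150/(-109)) - 337 = 33*(43*(1/13) - 150*(-1/109)) - 337 = 33*(43/13 + 150/109) - 337 = 33*(6637/1417) - 337 = 219021/1417 - 337 = -258508/1417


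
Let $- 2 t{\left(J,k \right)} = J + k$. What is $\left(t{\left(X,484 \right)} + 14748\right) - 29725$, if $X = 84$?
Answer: $-15261$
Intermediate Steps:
$t{\left(J,k \right)} = - \frac{J}{2} - \frac{k}{2}$ ($t{\left(J,k \right)} = - \frac{J + k}{2} = - \frac{J}{2} - \frac{k}{2}$)
$\left(t{\left(X,484 \right)} + 14748\right) - 29725 = \left(\left(\left(- \frac{1}{2}\right) 84 - 242\right) + 14748\right) - 29725 = \left(\left(-42 - 242\right) + 14748\right) - 29725 = \left(-284 + 14748\right) - 29725 = 14464 - 29725 = -15261$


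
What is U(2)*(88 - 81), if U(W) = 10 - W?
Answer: 56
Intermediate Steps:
U(2)*(88 - 81) = (10 - 1*2)*(88 - 81) = (10 - 2)*7 = 8*7 = 56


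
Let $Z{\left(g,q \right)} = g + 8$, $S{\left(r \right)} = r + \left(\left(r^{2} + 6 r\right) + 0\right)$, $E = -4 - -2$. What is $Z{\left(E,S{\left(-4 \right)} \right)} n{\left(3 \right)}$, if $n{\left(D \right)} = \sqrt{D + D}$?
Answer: $6 \sqrt{6} \approx 14.697$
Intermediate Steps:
$E = -2$ ($E = -4 + 2 = -2$)
$S{\left(r \right)} = r^{2} + 7 r$ ($S{\left(r \right)} = r + \left(r^{2} + 6 r\right) = r^{2} + 7 r$)
$Z{\left(g,q \right)} = 8 + g$
$n{\left(D \right)} = \sqrt{2} \sqrt{D}$ ($n{\left(D \right)} = \sqrt{2 D} = \sqrt{2} \sqrt{D}$)
$Z{\left(E,S{\left(-4 \right)} \right)} n{\left(3 \right)} = \left(8 - 2\right) \sqrt{2} \sqrt{3} = 6 \sqrt{6}$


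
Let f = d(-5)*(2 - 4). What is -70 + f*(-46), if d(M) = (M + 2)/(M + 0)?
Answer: -74/5 ≈ -14.800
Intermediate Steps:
d(M) = (2 + M)/M
f = -6/5 (f = ((2 - 5)/(-5))*(2 - 4) = -1/5*(-3)*(-2) = (3/5)*(-2) = -6/5 ≈ -1.2000)
-70 + f*(-46) = -70 - 6/5*(-46) = -70 + 276/5 = -74/5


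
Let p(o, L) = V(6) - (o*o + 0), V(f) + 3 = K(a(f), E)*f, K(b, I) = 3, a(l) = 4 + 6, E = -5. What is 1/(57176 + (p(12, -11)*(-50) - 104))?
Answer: 1/63522 ≈ 1.5743e-5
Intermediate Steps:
a(l) = 10
V(f) = -3 + 3*f
p(o, L) = 15 - o**2 (p(o, L) = (-3 + 3*6) - (o*o + 0) = (-3 + 18) - (o**2 + 0) = 15 - o**2)
1/(57176 + (p(12, -11)*(-50) - 104)) = 1/(57176 + ((15 - 1*12**2)*(-50) - 104)) = 1/(57176 + ((15 - 1*144)*(-50) - 104)) = 1/(57176 + ((15 - 144)*(-50) - 104)) = 1/(57176 + (-129*(-50) - 104)) = 1/(57176 + (6450 - 104)) = 1/(57176 + 6346) = 1/63522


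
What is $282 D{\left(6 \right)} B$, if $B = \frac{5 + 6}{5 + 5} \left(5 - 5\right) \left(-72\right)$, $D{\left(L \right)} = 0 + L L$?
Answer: $0$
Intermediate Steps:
$D{\left(L \right)} = L^{2}$ ($D{\left(L \right)} = 0 + L^{2} = L^{2}$)
$B = 0$ ($B = \frac{11}{10} \cdot 0 \left(-72\right) = 0 \left(-72\right) = 0$)
$282 D{\left(6 \right)} B = 282 \cdot 6^{2} \cdot 0 = 282 \cdot 36 \cdot 0 = 10152 \cdot 0 = 0$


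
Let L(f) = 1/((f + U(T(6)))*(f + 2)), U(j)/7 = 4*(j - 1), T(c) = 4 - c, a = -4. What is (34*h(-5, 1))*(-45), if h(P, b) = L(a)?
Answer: -765/88 ≈ -8.6932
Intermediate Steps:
U(j) = -28 + 28*j (U(j) = 7*(4*(j - 1)) = 7*(4*(-1 + j)) = 7*(-4 + 4*j) = -28 + 28*j)
L(f) = 1/((-84 + f)*(2 + f)) (L(f) = 1/((f + (-28 + 28*(4 - 1*6)))*(f + 2)) = 1/((f + (-28 + 28*(4 - 6)))*(2 + f)) = 1/((f + (-28 + 28*(-2)))*(2 + f)) = 1/((f + (-28 - 56))*(2 + f)) = 1/((f - 84)*(2 + f)) = 1/((-84 + f)*(2 + f)))
h(P, b) = 1/176 (h(P, b) = 1/(-168 + (-4)² - 82*(-4)) = 1/(-168 + 16 + 328) = 1/176)
(34*h(-5, 1))*(-45) = (34*(1/176))*(-45) = (17/88)*(-45) = -765/88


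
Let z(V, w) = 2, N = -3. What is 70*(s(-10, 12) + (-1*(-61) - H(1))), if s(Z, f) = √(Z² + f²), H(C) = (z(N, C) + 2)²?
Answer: 3150 + 140*√61 ≈ 4243.4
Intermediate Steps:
H(C) = 16 (H(C) = (2 + 2)² = 4² = 16)
70*(s(-10, 12) + (-1*(-61) - H(1))) = 70*(√((-10)² + 12²) + (-1*(-61) - 1*16)) = 70*(√(100 + 144) + (61 - 16)) = 70*(√244 + 45) = 70*(2*√61 + 45) = 70*(45 + 2*√61) = 3150 + 140*√61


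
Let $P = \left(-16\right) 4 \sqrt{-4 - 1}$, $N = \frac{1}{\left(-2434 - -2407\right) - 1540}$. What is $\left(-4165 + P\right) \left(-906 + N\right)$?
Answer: $\frac{5913062995}{1567} + \frac{90860992 i \sqrt{5}}{1567} \approx 3.7735 \cdot 10^{6} + 1.2966 \cdot 10^{5} i$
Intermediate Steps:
$N = - \frac{1}{1567}$ ($N = \frac{1}{\left(-2434 + 2407\right) - 1540} = \frac{1}{-27 - 1540} = \frac{1}{-1567} = - \frac{1}{1567} \approx -0.00063816$)
$P = - 64 i \sqrt{5}$ ($P = - 64 \sqrt{-5} = - 64 i \sqrt{5} \approx - 143.11 i$)
$\left(-4165 + P\right) \left(-906 + N\right) = \left(-4165 - 64 i \sqrt{5}\right) \left(-906 - \frac{1}{1567}\right) = \left(-4165 - 64 i \sqrt{5}\right) \left(- \frac{1419703}{1567}\right) = \frac{5913062995}{1567} + \frac{90860992 i \sqrt{5}}{1567}$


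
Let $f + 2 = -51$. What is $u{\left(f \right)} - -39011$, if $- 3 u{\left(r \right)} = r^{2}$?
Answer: $\frac{114224}{3} \approx 38075.0$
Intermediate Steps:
$f = -53$ ($f = -2 - 51 = -53$)
$u{\left(r \right)} = - \frac{r^{2}}{3}$
$u{\left(f \right)} - -39011 = - \frac{\left(-53\right)^{2}}{3} - -39011 = \left(- \frac{1}{3}\right) 2809 + 39011 = - \frac{2809}{3} + 39011 = \frac{114224}{3}$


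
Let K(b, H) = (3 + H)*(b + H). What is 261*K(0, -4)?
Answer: 1044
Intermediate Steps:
K(b, H) = (3 + H)*(H + b)
261*K(0, -4) = 261*((-4)² + 3*(-4) + 3*0 - 4*0) = 261*(16 - 12 + 0 + 0) = 261*4 = 1044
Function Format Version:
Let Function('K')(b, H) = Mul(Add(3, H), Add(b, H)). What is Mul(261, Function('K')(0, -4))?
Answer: 1044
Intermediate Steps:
Function('K')(b, H) = Mul(Add(3, H), Add(H, b))
Mul(261, Function('K')(0, -4)) = Mul(261, Add(Pow(-4, 2), Mul(3, -4), Mul(3, 0), Mul(-4, 0))) = Mul(261, Add(16, -12, 0, 0)) = Mul(261, 4) = 1044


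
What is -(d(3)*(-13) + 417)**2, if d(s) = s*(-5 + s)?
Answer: -245025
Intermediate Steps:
-(d(3)*(-13) + 417)**2 = -((3*(-5 + 3))*(-13) + 417)**2 = -((3*(-2))*(-13) + 417)**2 = -(-6*(-13) + 417)**2 = -(78 + 417)**2 = -1*495**2 = -1*245025 = -245025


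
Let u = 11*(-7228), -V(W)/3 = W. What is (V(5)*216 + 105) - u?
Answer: 76373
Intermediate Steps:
V(W) = -3*W
u = -79508
(V(5)*216 + 105) - u = (-3*5*216 + 105) - 1*(-79508) = (-15*216 + 105) + 79508 = (-3240 + 105) + 79508 = -3135 + 79508 = 76373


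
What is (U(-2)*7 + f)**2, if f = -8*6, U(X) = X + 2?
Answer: 2304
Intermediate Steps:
U(X) = 2 + X
f = -48
(U(-2)*7 + f)**2 = ((2 - 2)*7 - 48)**2 = (0*7 - 48)**2 = (0 - 48)**2 = (-48)**2 = 2304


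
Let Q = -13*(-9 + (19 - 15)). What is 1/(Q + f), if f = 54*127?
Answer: 1/6923 ≈ 0.00014445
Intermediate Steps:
Q = 65 (Q = -13*(-9 + 4) = -13*(-5) = 65)
f = 6858
1/(Q + f) = 1/(65 + 6858) = 1/6923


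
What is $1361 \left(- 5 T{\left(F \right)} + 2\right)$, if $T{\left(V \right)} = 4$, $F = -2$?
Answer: $-24498$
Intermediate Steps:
$1361 \left(- 5 T{\left(F \right)} + 2\right) = 1361 \left(\left(-5\right) 4 + 2\right) = 1361 \left(-20 + 2\right) = 1361 \left(-18\right) = -24498$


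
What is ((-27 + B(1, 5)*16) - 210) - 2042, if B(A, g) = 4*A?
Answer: -2215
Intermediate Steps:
((-27 + B(1, 5)*16) - 210) - 2042 = ((-27 + (4*1)*16) - 210) - 2042 = ((-27 + 4*16) - 210) - 2042 = ((-27 + 64) - 210) - 2042 = (37 - 210) - 2042 = -173 - 2042 = -2215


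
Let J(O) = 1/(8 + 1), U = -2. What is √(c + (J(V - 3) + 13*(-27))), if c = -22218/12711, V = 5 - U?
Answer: 10*I*√569753627/12711 ≈ 18.779*I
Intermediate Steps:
V = 7 (V = 5 - 1*(-2) = 5 + 2 = 7)
J(O) = ⅑ (J(O) = 1/9 = ⅑)
c = -7406/4237 (c = -22218*1/12711 = -7406/4237 ≈ -1.7479)
√(c + (J(V - 3) + 13*(-27))) = √(-7406/4237 + (⅑ + 13*(-27))) = √(-7406/4237 + (⅑ - 351)) = √(-7406/4237 - 3158/9) = √(-13447100/38133) = 10*I*√569753627/12711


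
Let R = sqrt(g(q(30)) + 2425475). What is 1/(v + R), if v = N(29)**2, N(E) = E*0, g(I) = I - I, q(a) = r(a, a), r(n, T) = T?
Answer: sqrt(97019)/485095 ≈ 0.00064210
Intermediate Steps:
q(a) = a
g(I) = 0
R = 5*sqrt(97019) (R = sqrt(0 + 2425475) = sqrt(2425475) = 5*sqrt(97019) ≈ 1557.4)
N(E) = 0
v = 0 (v = 0**2 = 0)
1/(v + R) = 1/(0 + 5*sqrt(97019)) = 1/(5*sqrt(97019)) = sqrt(97019)/485095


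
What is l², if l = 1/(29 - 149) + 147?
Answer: 311134321/14400 ≈ 21607.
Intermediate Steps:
l = 17639/120 (l = 1/(-120) + 147 = -1/120 + 147 = 17639/120 ≈ 146.99)
l² = (17639/120)² = 311134321/14400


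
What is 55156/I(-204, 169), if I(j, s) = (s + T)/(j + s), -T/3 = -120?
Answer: -1930460/529 ≈ -3649.3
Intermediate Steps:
T = 360 (T = -3*(-120) = 360)
I(j, s) = (360 + s)/(j + s) (I(j, s) = (s + 360)/(j + s) = (360 + s)/(j + s))
55156/I(-204, 169) = 55156/(((360 + 169)/(-204 + 169))) = 55156/((529/(-35))) = 55156/((-1/35*529)) = 55156/(-529/35) = 55156*(-35/529) = -1930460/529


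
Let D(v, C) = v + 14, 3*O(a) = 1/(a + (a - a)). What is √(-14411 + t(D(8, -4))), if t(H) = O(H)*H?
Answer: 4*I*√8106/3 ≈ 120.04*I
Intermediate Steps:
O(a) = 1/(3*a) (O(a) = 1/(3*(a + (a - a))) = 1/(3*(a + 0)) = 1/(3*a))
D(v, C) = 14 + v
t(H) = ⅓ (t(H) = (1/(3*H))*H = ⅓)
√(-14411 + t(D(8, -4))) = √(-14411 + ⅓) = √(-43232/3) = 4*I*√8106/3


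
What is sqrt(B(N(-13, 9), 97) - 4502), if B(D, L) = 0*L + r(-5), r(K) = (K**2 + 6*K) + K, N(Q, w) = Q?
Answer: 4*I*sqrt(282) ≈ 67.171*I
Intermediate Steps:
r(K) = K**2 + 7*K
B(D, L) = -10 (B(D, L) = 0*L - 5*(7 - 5) = 0 - 5*2 = 0 - 10 = -10)
sqrt(B(N(-13, 9), 97) - 4502) = sqrt(-10 - 4502) = sqrt(-4512) = 4*I*sqrt(282)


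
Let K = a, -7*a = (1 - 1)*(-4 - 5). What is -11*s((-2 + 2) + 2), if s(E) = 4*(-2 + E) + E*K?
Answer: 0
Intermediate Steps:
a = 0 (a = -(1 - 1)*(-4 - 5)/7 = -0*(-9) = -⅐*0 = 0)
K = 0
s(E) = -8 + 4*E (s(E) = 4*(-2 + E) + E*0 = (-8 + 4*E) + 0 = -8 + 4*E)
-11*s((-2 + 2) + 2) = -11*(-8 + 4*((-2 + 2) + 2)) = -11*(-8 + 4*(0 + 2)) = -11*(-8 + 4*2) = -11*(-8 + 8) = -11*0 = 0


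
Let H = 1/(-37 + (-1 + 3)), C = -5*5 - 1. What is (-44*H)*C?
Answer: -1144/35 ≈ -32.686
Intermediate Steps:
C = -26 (C = -25 - 1 = -26)
H = -1/35 (H = 1/(-37 + 2) = 1/(-35) = -1/35 ≈ -0.028571)
(-44*H)*C = -44*(-1/35)*(-26) = (44/35)*(-26) = -1144/35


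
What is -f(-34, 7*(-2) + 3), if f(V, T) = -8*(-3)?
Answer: -24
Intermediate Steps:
f(V, T) = 24
-f(-34, 7*(-2) + 3) = -1*24 = -24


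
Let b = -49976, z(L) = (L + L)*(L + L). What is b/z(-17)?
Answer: -12494/289 ≈ -43.232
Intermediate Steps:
z(L) = 4*L² (z(L) = (2*L)*(2*L) = 4*L²)
b/z(-17) = -49976/(4*(-17)²) = -49976/(4*289) = -49976/1156 = -49976*1/1156 = -12494/289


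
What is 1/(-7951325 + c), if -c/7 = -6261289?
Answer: 1/35877698 ≈ 2.7872e-8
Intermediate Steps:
c = 43829023 (c = -7*(-6261289) = 43829023)
1/(-7951325 + c) = 1/(-7951325 + 43829023) = 1/35877698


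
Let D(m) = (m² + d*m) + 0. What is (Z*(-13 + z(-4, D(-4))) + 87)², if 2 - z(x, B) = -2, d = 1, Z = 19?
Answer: 7056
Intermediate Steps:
D(m) = m + m² (D(m) = (m² + 1*m) + 0 = (m² + m) + 0 = (m + m²) + 0 = m + m²)
z(x, B) = 4 (z(x, B) = 2 - 1*(-2) = 2 + 2 = 4)
(Z*(-13 + z(-4, D(-4))) + 87)² = (19*(-13 + 4) + 87)² = (19*(-9) + 87)² = (-171 + 87)² = (-84)² = 7056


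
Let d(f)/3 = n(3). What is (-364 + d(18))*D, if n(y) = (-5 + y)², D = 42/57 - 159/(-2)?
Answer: -536624/19 ≈ -28243.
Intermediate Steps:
D = 3049/38 (D = 42*(1/57) - 159*(-½) = 14/19 + 159/2 = 3049/38 ≈ 80.237)
d(f) = 12 (d(f) = 3*(-5 + 3)² = 3*(-2)² = 3*4 = 12)
(-364 + d(18))*D = (-364 + 12)*(3049/38) = -352*3049/38 = -536624/19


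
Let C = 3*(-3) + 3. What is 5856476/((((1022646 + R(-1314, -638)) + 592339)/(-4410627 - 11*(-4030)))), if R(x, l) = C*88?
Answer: -1967008737644/124189 ≈ -1.5839e+7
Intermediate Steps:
C = -6 (C = -9 + 3 = -6)
R(x, l) = -528 (R(x, l) = -6*88 = -528)
5856476/((((1022646 + R(-1314, -638)) + 592339)/(-4410627 - 11*(-4030)))) = 5856476/((((1022646 - 528) + 592339)/(-4410627 - 11*(-4030)))) = 5856476/(((1022118 + 592339)/(-4410627 + 44330))) = 5856476/((1614457/(-4366297))) = 5856476/((1614457*(-1/4366297))) = 5856476/(-124189/335869) = 5856476*(-335869/124189) = -1967008737644/124189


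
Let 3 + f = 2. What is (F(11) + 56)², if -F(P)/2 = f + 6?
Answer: 2116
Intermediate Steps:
f = -1 (f = -3 + 2 = -1)
F(P) = -10 (F(P) = -2*(-1 + 6) = -2*5 = -10)
(F(11) + 56)² = (-10 + 56)² = 46² = 2116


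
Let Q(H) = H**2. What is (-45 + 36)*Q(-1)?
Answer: -9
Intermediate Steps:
(-45 + 36)*Q(-1) = (-45 + 36)*(-1)**2 = -9*1 = -9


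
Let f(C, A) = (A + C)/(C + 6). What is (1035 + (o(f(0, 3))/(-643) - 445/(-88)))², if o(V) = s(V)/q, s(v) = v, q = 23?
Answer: 1832133284958838761/1693725250624 ≈ 1.0817e+6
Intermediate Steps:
f(C, A) = (A + C)/(6 + C)
o(V) = V/23
(1035 + (o(f(0, 3))/(-643) - 445/(-88)))² = (1035 + ((((3 + 0)/(6 + 0))/23)/(-643) - 445/(-88)))² = (1035 + (((3/6)/23)*(-1/643) - 445*(-1/88)))² = (1035 + ((((⅙)*3)/23)*(-1/643) + 445/88))² = (1035 + (((1/23)*(½))*(-1/643) + 445/88))² = (1035 + ((1/46)*(-1/643) + 445/88))² = (1035 + (-1/29578 + 445/88))² = (1035 + 6581061/1301432)² = (1353563181/1301432)² = 1832133284958838761/1693725250624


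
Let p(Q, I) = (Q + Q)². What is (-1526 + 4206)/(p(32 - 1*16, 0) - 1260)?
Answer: -670/59 ≈ -11.356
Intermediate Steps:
p(Q, I) = 4*Q² (p(Q, I) = (2*Q)² = 4*Q²)
(-1526 + 4206)/(p(32 - 1*16, 0) - 1260) = (-1526 + 4206)/(4*(32 - 1*16)² - 1260) = 2680/(4*(32 - 16)² - 1260) = 2680/(4*16² - 1260) = 2680/(4*256 - 1260) = 2680/(1024 - 1260) = 2680/(-236) = 2680*(-1/236) = -670/59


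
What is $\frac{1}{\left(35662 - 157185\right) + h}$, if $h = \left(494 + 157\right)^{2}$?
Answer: $\frac{1}{302278} \approx 3.3082 \cdot 10^{-6}$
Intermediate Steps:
$h = 423801$ ($h = 651^{2} = 423801$)
$\frac{1}{\left(35662 - 157185\right) + h} = \frac{1}{\left(35662 - 157185\right) + 423801} = \frac{1}{-121523 + 423801} = \frac{1}{302278}$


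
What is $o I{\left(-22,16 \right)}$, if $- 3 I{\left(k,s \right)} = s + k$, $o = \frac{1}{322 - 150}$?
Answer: $\frac{1}{86} \approx 0.011628$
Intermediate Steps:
$o = \frac{1}{172} \approx 0.005814$
$I{\left(k,s \right)} = - \frac{k}{3} - \frac{s}{3}$ ($I{\left(k,s \right)} = - \frac{s + k}{3} = - \frac{k + s}{3} = - \frac{k}{3} - \frac{s}{3}$)
$o I{\left(-22,16 \right)} = \frac{\left(- \frac{1}{3}\right) \left(-22\right) - \frac{16}{3}}{172} = \frac{\frac{22}{3} - \frac{16}{3}}{172} = \frac{1}{172} \cdot 2 = \frac{1}{86}$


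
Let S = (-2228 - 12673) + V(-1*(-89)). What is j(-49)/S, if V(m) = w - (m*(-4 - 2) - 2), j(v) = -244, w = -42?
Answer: 244/14407 ≈ 0.016936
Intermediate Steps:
V(m) = -40 + 6*m (V(m) = -42 - (m*(-4 - 2) - 2) = -42 - (m*(-6) - 2) = -42 - (-6*m - 2) = -42 - (-2 - 6*m) = -42 + (2 + 6*m) = -40 + 6*m)
S = -14407 (S = (-2228 - 12673) + (-40 + 6*(-1*(-89))) = -14901 + (-40 + 6*89) = -14901 + (-40 + 534) = -14901 + 494 = -14407)
j(-49)/S = -244/(-14407) = -244*(-1/14407) = 244/14407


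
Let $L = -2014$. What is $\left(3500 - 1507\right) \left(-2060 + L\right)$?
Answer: $-8119482$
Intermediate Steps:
$\left(3500 - 1507\right) \left(-2060 + L\right) = \left(3500 - 1507\right) \left(-2060 - 2014\right) = 1993 \left(-4074\right) = -8119482$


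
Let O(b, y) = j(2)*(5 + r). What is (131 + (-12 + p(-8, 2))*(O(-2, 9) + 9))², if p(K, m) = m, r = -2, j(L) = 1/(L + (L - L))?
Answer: 676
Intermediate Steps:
j(L) = 1/L (j(L) = 1/(L + 0) = 1/L)
O(b, y) = 3/2 (O(b, y) = (5 - 2)/2 = (½)*3 = 3/2)
(131 + (-12 + p(-8, 2))*(O(-2, 9) + 9))² = (131 + (-12 + 2)*(3/2 + 9))² = (131 - 10*21/2)² = (131 - 105)² = 26² = 676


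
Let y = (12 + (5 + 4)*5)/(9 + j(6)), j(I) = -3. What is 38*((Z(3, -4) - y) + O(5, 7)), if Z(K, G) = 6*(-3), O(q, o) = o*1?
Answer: -779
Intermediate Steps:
O(q, o) = o
Z(K, G) = -18
y = 19/2 (y = (12 + (5 + 4)*5)/(9 - 3) = (12 + 9*5)/6 = (12 + 45)*(1/6) = 57*(1/6) = 19/2 ≈ 9.5000)
38*((Z(3, -4) - y) + O(5, 7)) = 38*((-18 - 1*19/2) + 7) = 38*((-18 - 19/2) + 7) = 38*(-55/2 + 7) = 38*(-41/2) = -779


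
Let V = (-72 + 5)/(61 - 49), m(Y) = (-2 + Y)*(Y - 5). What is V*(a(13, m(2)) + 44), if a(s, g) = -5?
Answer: -871/4 ≈ -217.75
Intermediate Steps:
m(Y) = (-5 + Y)*(-2 + Y) (m(Y) = (-2 + Y)*(-5 + Y) = (-5 + Y)*(-2 + Y))
V = -67/12 ≈ -5.5833
V*(a(13, m(2)) + 44) = -67*(-5 + 44)/12 = -67/12*39 = -871/4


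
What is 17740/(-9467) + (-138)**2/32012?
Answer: -96900833/75764401 ≈ -1.2790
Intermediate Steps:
17740/(-9467) + (-138)**2/32012 = 17740*(-1/9467) + 19044*(1/32012) = -17740/9467 + 4761/8003 = -96900833/75764401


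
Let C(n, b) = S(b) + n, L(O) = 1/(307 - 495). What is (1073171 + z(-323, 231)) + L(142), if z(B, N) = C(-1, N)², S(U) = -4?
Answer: 201760847/188 ≈ 1.0732e+6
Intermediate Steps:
L(O) = -1/188 (L(O) = 1/(-188) = -1/188)
C(n, b) = -4 + n
z(B, N) = 25 (z(B, N) = (-4 - 1)² = (-5)² = 25)
(1073171 + z(-323, 231)) + L(142) = (1073171 + 25) - 1/188 = 1073196 - 1/188 = 201760847/188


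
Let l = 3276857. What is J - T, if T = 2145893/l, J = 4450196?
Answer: 14582653768079/3276857 ≈ 4.4502e+6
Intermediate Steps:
T = 2145893/3276857 ≈ 0.65486
J - T = 4450196 - 1*2145893/3276857 = 4450196 - 2145893/3276857 = 14582653768079/3276857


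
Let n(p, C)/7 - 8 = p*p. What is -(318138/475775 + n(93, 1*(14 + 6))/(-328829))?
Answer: -75781511177/156448617475 ≈ -0.48439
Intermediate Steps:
n(p, C) = 56 + 7*p² (n(p, C) = 56 + 7*(p*p) = 56 + 7*p²)
-(318138/475775 + n(93, 1*(14 + 6))/(-328829)) = -(318138/475775 + (56 + 7*93²)/(-328829)) = -(318138*(1/475775) + (56 + 7*8649)*(-1/328829)) = -(318138/475775 + (56 + 60543)*(-1/328829)) = -(318138/475775 + 60599*(-1/328829)) = -(318138/475775 - 60599/328829) = -1*75781511177/156448617475 = -75781511177/156448617475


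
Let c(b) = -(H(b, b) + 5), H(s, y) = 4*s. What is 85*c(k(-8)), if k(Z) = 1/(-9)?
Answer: -3485/9 ≈ -387.22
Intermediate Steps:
k(Z) = -⅑
c(b) = -5 - 4*b (c(b) = -(4*b + 5) = -(5 + 4*b) = -5 - 4*b)
85*c(k(-8)) = 85*(-5 - 4*(-⅑)) = 85*(-5 + 4/9) = 85*(-41/9) = -3485/9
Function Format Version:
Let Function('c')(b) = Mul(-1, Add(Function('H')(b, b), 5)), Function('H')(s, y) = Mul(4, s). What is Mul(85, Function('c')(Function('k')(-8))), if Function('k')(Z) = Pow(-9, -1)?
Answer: Rational(-3485, 9) ≈ -387.22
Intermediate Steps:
Function('k')(Z) = Rational(-1, 9)
Function('c')(b) = Add(-5, Mul(-4, b)) (Function('c')(b) = Mul(-1, Add(Mul(4, b), 5)) = Mul(-1, Add(5, Mul(4, b))) = Add(-5, Mul(-4, b)))
Mul(85, Function('c')(Function('k')(-8))) = Mul(85, Add(-5, Mul(-4, Rational(-1, 9)))) = Mul(85, Add(-5, Rational(4, 9))) = Mul(85, Rational(-41, 9)) = Rational(-3485, 9)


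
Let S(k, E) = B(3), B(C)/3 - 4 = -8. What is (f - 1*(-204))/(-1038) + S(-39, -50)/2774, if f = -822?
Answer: 141823/239951 ≈ 0.59105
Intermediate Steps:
B(C) = -12 (B(C) = 12 + 3*(-8) = 12 - 24 = -12)
S(k, E) = -12
(f - 1*(-204))/(-1038) + S(-39, -50)/2774 = (-822 - 1*(-204))/(-1038) - 12/2774 = (-822 + 204)*(-1/1038) - 12*1/2774 = -618*(-1/1038) - 6/1387 = 103/173 - 6/1387 = 141823/239951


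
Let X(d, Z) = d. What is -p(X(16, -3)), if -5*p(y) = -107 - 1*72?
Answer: -179/5 ≈ -35.800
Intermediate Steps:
p(y) = 179/5 (p(y) = -(-107 - 1*72)/5 = -(-107 - 72)/5 = -⅕*(-179) = 179/5)
-p(X(16, -3)) = -1*179/5 = -179/5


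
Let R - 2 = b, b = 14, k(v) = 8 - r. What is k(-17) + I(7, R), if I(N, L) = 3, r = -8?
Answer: 19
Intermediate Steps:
k(v) = 16 (k(v) = 8 - 1*(-8) = 8 + 8 = 16)
R = 16 (R = 2 + 14 = 16)
k(-17) + I(7, R) = 16 + 3 = 19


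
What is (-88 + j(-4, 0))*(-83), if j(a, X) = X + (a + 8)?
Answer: 6972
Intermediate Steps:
j(a, X) = 8 + X + a (j(a, X) = X + (8 + a) = 8 + X + a)
(-88 + j(-4, 0))*(-83) = (-88 + (8 + 0 - 4))*(-83) = (-88 + 4)*(-83) = -84*(-83) = 6972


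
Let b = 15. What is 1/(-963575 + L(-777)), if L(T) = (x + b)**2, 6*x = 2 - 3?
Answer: -36/34680779 ≈ -1.0380e-6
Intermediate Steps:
x = -1/6 (x = (2 - 3)/6 = (1/6)*(-1) = -1/6 ≈ -0.16667)
L(T) = 7921/36 (L(T) = (-1/6 + 15)**2 = (89/6)**2 = 7921/36)
1/(-963575 + L(-777)) = 1/(-963575 + 7921/36) = 1/(-34680779/36) = -36/34680779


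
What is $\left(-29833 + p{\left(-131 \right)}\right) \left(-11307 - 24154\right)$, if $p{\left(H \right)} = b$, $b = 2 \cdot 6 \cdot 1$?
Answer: $1057482481$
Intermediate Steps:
$b = 12$ ($b = 12 \cdot 1 = 12$)
$p{\left(H \right)} = 12$
$\left(-29833 + p{\left(-131 \right)}\right) \left(-11307 - 24154\right) = \left(-29833 + 12\right) \left(-11307 - 24154\right) = \left(-29821\right) \left(-35461\right) = 1057482481$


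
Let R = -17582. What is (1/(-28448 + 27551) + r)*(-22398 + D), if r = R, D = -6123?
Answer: 149935419885/299 ≈ 5.0146e+8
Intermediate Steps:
r = -17582
(1/(-28448 + 27551) + r)*(-22398 + D) = (1/(-28448 + 27551) - 17582)*(-22398 - 6123) = (1/(-897) - 17582)*(-28521) = (-1/897 - 17582)*(-28521) = -15771055/897*(-28521) = 149935419885/299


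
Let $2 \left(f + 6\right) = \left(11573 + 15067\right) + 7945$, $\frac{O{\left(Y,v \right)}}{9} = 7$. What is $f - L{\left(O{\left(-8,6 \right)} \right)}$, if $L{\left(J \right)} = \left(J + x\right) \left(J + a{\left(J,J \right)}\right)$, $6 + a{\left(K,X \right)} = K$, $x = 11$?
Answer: $\frac{16813}{2} \approx 8406.5$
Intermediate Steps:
$a{\left(K,X \right)} = -6 + K$
$O{\left(Y,v \right)} = 63$ ($O{\left(Y,v \right)} = 9 \cdot 7 = 63$)
$f = \frac{34573}{2}$ ($f = -6 + \frac{\left(11573 + 15067\right) + 7945}{2} = -6 + \frac{26640 + 7945}{2} = -6 + \frac{1}{2} \cdot 34585 = -6 + \frac{34585}{2} = \frac{34573}{2} \approx 17287.0$)
$L{\left(J \right)} = \left(-6 + 2 J\right) \left(11 + J\right)$ ($L{\left(J \right)} = \left(J + 11\right) \left(J + \left(-6 + J\right)\right) = \left(11 + J\right) \left(-6 + 2 J\right) = \left(-6 + 2 J\right) \left(11 + J\right)$)
$f - L{\left(O{\left(-8,6 \right)} \right)} = \frac{34573}{2} - \left(-66 + 2 \cdot 63^{2} + 16 \cdot 63\right) = \frac{34573}{2} - \left(-66 + 2 \cdot 3969 + 1008\right) = \frac{34573}{2} - \left(-66 + 7938 + 1008\right) = \frac{34573}{2} - 8880 = \frac{16813}{2}$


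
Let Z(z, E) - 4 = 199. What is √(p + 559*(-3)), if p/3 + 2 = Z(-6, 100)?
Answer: I*√1074 ≈ 32.772*I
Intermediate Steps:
Z(z, E) = 203 (Z(z, E) = 4 + 199 = 203)
p = 603 (p = -6 + 3*203 = -6 + 609 = 603)
√(p + 559*(-3)) = √(603 + 559*(-3)) = √(603 - 1677) = √(-1074) = I*√1074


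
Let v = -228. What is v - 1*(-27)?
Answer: -201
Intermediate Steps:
v - 1*(-27) = -228 - 1*(-27) = -228 + 27 = -201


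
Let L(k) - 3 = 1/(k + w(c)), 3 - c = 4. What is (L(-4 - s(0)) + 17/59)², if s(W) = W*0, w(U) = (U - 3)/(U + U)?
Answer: 108241/13924 ≈ 7.7737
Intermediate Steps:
c = -1 (c = 3 - 1*4 = 3 - 4 = -1)
w(U) = (-3 + U)/(2*U) (w(U) = (-3 + U)/((2*U)) = (-3 + U)*(1/(2*U)) = (-3 + U)/(2*U))
s(W) = 0
L(k) = 3 + 1/(2 + k) (L(k) = 3 + 1/(k + (½)*(-3 - 1)/(-1)) = 3 + 1/(k + (½)*(-1)*(-4)) = 3 + 1/(k + 2) = 3 + 1/(2 + k))
(L(-4 - s(0)) + 17/59)² = ((7 + 3*(-4 - 1*0))/(2 + (-4 - 1*0)) + 17/59)² = ((7 + 3*(-4 + 0))/(2 + (-4 + 0)) + 17*(1/59))² = ((7 + 3*(-4))/(2 - 4) + 17/59)² = ((7 - 12)/(-2) + 17/59)² = (-½*(-5) + 17/59)² = (5/2 + 17/59)² = (329/118)² = 108241/13924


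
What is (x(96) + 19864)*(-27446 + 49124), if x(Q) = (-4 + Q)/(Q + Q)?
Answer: 3444977435/8 ≈ 4.3062e+8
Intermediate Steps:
x(Q) = (-4 + Q)/(2*Q) (x(Q) = (-4 + Q)/((2*Q)) = (-4 + Q)*(1/(2*Q)) = (-4 + Q)/(2*Q))
(x(96) + 19864)*(-27446 + 49124) = ((½)*(-4 + 96)/96 + 19864)*(-27446 + 49124) = ((½)*(1/96)*92 + 19864)*21678 = (23/48 + 19864)*21678 = (953495/48)*21678 = 3444977435/8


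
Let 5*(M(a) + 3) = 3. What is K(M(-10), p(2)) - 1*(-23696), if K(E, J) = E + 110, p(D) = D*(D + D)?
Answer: 119018/5 ≈ 23804.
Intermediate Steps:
M(a) = -12/5 (M(a) = -3 + (⅕)*3 = -3 + ⅗ = -12/5)
p(D) = 2*D² (p(D) = D*(2*D) = 2*D²)
K(E, J) = 110 + E
K(M(-10), p(2)) - 1*(-23696) = (110 - 12/5) - 1*(-23696) = 538/5 + 23696 = 119018/5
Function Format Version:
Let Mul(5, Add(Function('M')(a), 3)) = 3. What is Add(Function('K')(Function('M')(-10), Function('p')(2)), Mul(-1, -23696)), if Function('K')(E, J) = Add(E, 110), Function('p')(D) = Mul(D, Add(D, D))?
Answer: Rational(119018, 5) ≈ 23804.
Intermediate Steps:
Function('M')(a) = Rational(-12, 5) (Function('M')(a) = Add(-3, Mul(Rational(1, 5), 3)) = Add(-3, Rational(3, 5)) = Rational(-12, 5))
Function('p')(D) = Mul(2, Pow(D, 2)) (Function('p')(D) = Mul(D, Mul(2, D)) = Mul(2, Pow(D, 2)))
Function('K')(E, J) = Add(110, E)
Add(Function('K')(Function('M')(-10), Function('p')(2)), Mul(-1, -23696)) = Add(Add(110, Rational(-12, 5)), Mul(-1, -23696)) = Add(Rational(538, 5), 23696) = Rational(119018, 5)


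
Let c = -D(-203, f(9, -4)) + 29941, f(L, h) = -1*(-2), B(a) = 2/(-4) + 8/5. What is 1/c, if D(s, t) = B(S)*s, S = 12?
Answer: 10/301643 ≈ 3.3152e-5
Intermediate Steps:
B(a) = 11/10 (B(a) = 2*(-¼) + 8*(⅕) = -½ + 8/5 = 11/10)
f(L, h) = 2
D(s, t) = 11*s/10
c = 301643/10 (c = -11*(-203)/10 + 29941 = -1*(-2233/10) + 29941 = 2233/10 + 29941 = 301643/10 ≈ 30164.)
1/c = 1/(301643/10) = 10/301643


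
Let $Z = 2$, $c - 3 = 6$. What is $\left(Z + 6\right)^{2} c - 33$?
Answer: $543$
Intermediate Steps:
$c = 9$ ($c = 3 + 6 = 9$)
$\left(Z + 6\right)^{2} c - 33 = \left(2 + 6\right)^{2} \cdot 9 - 33 = 8^{2} \cdot 9 - 33 = 64 \cdot 9 - 33 = 576 - 33 = 543$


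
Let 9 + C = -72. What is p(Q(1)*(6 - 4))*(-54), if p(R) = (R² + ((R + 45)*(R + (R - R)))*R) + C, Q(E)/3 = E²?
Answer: -96714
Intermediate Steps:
Q(E) = 3*E²
C = -81 (C = -9 - 72 = -81)
p(R) = -81 + R² + R²*(45 + R) (p(R) = (R² + ((R + 45)*(R + (R - R)))*R) - 81 = (R² + ((45 + R)*(R + 0))*R) - 81 = (R² + ((45 + R)*R)*R) - 81 = (R² + (R*(45 + R))*R) - 81 = (R² + R²*(45 + R)) - 81 = -81 + R² + R²*(45 + R))
p(Q(1)*(6 - 4))*(-54) = (-81 + ((3*1²)*(6 - 4))³ + 46*((3*1²)*(6 - 4))²)*(-54) = (-81 + ((3*1)*2)³ + 46*((3*1)*2)²)*(-54) = (-81 + (3*2)³ + 46*(3*2)²)*(-54) = (-81 + 6³ + 46*6²)*(-54) = (-81 + 216 + 46*36)*(-54) = (-81 + 216 + 1656)*(-54) = 1791*(-54) = -96714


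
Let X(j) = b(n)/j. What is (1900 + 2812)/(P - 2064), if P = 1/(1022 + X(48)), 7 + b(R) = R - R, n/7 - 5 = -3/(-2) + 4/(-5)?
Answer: -28889861/12654636 ≈ -2.2829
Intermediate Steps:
n = 399/10 (n = 35 + 7*(-3/(-2) + 4/(-5)) = 35 + 7*(-3*(-½) + 4*(-⅕)) = 35 + 7*(3/2 - ⅘) = 35 + 7*(7/10) = 35 + 49/10 = 399/10 ≈ 39.900)
b(R) = -7 (b(R) = -7 + (R - R) = -7 + 0 = -7)
X(j) = -7/j
P = 48/49049 (P = 1/(1022 - 7/48) = 1/(49049/48) = 48/49049 ≈ 0.00097861)
(1900 + 2812)/(P - 2064) = (1900 + 2812)/(48/49049 - 2064) = 4712/(-101237088/49049) = 4712*(-49049/101237088) = -28889861/12654636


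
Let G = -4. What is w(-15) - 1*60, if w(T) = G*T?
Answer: 0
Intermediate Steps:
w(T) = -4*T
w(-15) - 1*60 = -4*(-15) - 1*60 = 60 - 60 = 0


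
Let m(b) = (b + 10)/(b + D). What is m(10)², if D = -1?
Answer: 400/81 ≈ 4.9383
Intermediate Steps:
m(b) = (10 + b)/(-1 + b) (m(b) = (b + 10)/(b - 1) = (10 + b)/(-1 + b))
m(10)² = ((10 + 10)/(-1 + 10))² = (20/9)² = 400/81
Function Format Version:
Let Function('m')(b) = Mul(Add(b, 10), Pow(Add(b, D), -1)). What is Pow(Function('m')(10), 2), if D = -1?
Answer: Rational(400, 81) ≈ 4.9383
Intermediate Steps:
Function('m')(b) = Mul(Pow(Add(-1, b), -1), Add(10, b)) (Function('m')(b) = Mul(Add(b, 10), Pow(Add(b, -1), -1)) = Mul(Add(10, b), Pow(Add(-1, b), -1)) = Mul(Pow(Add(-1, b), -1), Add(10, b)))
Pow(Function('m')(10), 2) = Pow(Mul(Pow(Add(-1, 10), -1), Add(10, 10)), 2) = Pow(Mul(Pow(9, -1), 20), 2) = Pow(Mul(Rational(1, 9), 20), 2) = Pow(Rational(20, 9), 2) = Rational(400, 81)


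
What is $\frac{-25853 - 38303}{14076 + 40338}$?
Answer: $- \frac{32078}{27207} \approx -1.179$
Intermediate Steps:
$\frac{-25853 - 38303}{14076 + 40338} = \frac{-25853 - 38303}{54414} = \left(-25853 - 38303\right) \frac{1}{54414} = \left(-64156\right) \frac{1}{54414} = - \frac{32078}{27207}$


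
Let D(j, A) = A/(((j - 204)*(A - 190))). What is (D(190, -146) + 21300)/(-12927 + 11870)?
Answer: -50097527/2486064 ≈ -20.151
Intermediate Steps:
D(j, A) = A/((-204 + j)*(-190 + A)) (D(j, A) = A/(((-204 + j)*(-190 + A))) = A*(1/((-204 + j)*(-190 + A))) = A/((-204 + j)*(-190 + A)))
(D(190, -146) + 21300)/(-12927 + 11870) = (-146/(38760 - 204*(-146) - 190*190 - 146*190) + 21300)/(-12927 + 11870) = (-146/(38760 + 29784 - 36100 - 27740) + 21300)/(-1057) = (-146/4704 + 21300)*(-1/1057) = (-146*1/4704 + 21300)*(-1/1057) = (-73/2352 + 21300)*(-1/1057) = (50097527/2352)*(-1/1057) = -50097527/2486064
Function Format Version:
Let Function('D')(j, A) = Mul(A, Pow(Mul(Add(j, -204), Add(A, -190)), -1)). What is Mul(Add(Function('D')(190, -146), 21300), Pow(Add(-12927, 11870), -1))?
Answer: Rational(-50097527, 2486064) ≈ -20.151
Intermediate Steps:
Function('D')(j, A) = Mul(A, Pow(Add(-204, j), -1), Pow(Add(-190, A), -1)) (Function('D')(j, A) = Mul(A, Pow(Mul(Add(-204, j), Add(-190, A)), -1)) = Mul(A, Mul(Pow(Add(-204, j), -1), Pow(Add(-190, A), -1))) = Mul(A, Pow(Add(-204, j), -1), Pow(Add(-190, A), -1)))
Mul(Add(Function('D')(190, -146), 21300), Pow(Add(-12927, 11870), -1)) = Mul(Add(Mul(-146, Pow(Add(38760, Mul(-204, -146), Mul(-190, 190), Mul(-146, 190)), -1)), 21300), Pow(Add(-12927, 11870), -1)) = Mul(Add(Mul(-146, Pow(Add(38760, 29784, -36100, -27740), -1)), 21300), Pow(-1057, -1)) = Mul(Add(Mul(-146, Pow(4704, -1)), 21300), Rational(-1, 1057)) = Mul(Add(Mul(-146, Rational(1, 4704)), 21300), Rational(-1, 1057)) = Mul(Add(Rational(-73, 2352), 21300), Rational(-1, 1057)) = Mul(Rational(50097527, 2352), Rational(-1, 1057)) = Rational(-50097527, 2486064)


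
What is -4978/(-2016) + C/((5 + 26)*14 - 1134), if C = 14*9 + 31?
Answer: 56573/25200 ≈ 2.2450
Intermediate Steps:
C = 157 (C = 126 + 31 = 157)
-4978/(-2016) + C/((5 + 26)*14 - 1134) = -4978/(-2016) + 157/((5 + 26)*14 - 1134) = -4978*(-1/2016) + 157/(31*14 - 1134) = 2489/1008 + 157/(434 - 1134) = 2489/1008 + 157/(-700) = 2489/1008 + 157*(-1/700) = 2489/1008 - 157/700 = 56573/25200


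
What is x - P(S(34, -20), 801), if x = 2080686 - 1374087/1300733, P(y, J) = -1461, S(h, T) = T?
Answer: 2708315939664/1300733 ≈ 2.0821e+6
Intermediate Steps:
x = 2706415568751/1300733 (x = 2080686 - 1374087/1300733 = 2706415568751/1300733 ≈ 2.0807e+6)
x - P(S(34, -20), 801) = 2706415568751/1300733 - 1*(-1461) = 2706415568751/1300733 + 1461 = 2708315939664/1300733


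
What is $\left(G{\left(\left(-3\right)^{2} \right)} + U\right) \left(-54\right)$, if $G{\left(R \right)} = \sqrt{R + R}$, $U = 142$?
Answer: $-7668 - 162 \sqrt{2} \approx -7897.1$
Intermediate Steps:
$G{\left(R \right)} = \sqrt{2} \sqrt{R}$ ($G{\left(R \right)} = \sqrt{2 R} = \sqrt{2} \sqrt{R}$)
$\left(G{\left(\left(-3\right)^{2} \right)} + U\right) \left(-54\right) = \left(\sqrt{2} \sqrt{\left(-3\right)^{2}} + 142\right) \left(-54\right) = \left(\sqrt{2} \sqrt{9} + 142\right) \left(-54\right) = \left(\sqrt{2} \cdot 3 + 142\right) \left(-54\right) = \left(3 \sqrt{2} + 142\right) \left(-54\right) = \left(142 + 3 \sqrt{2}\right) \left(-54\right) = -7668 - 162 \sqrt{2}$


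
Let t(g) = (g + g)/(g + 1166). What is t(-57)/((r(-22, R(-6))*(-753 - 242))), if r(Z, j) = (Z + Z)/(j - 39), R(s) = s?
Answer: 513/4855202 ≈ 0.00010566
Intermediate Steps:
t(g) = 2*g/(1166 + g) (t(g) = (2*g)/(1166 + g) = 2*g/(1166 + g))
r(Z, j) = 2*Z/(-39 + j) (r(Z, j) = (2*Z)/(-39 + j) = 2*Z/(-39 + j))
t(-57)/((r(-22, R(-6))*(-753 - 242))) = (2*(-57)/(1166 - 57))/(((2*(-22)/(-39 - 6))*(-753 - 242))) = (2*(-57)/1109)/(((2*(-22)/(-45))*(-995))) = (2*(-57)*(1/1109))/(((2*(-22)*(-1/45))*(-995))) = -114/(1109*((44/45)*(-995))) = -114/(1109*(-8756/9)) = -114/1109*(-9/8756) = 513/4855202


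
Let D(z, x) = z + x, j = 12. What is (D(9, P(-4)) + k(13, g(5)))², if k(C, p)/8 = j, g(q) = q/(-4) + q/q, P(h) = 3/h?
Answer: 173889/16 ≈ 10868.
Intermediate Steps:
g(q) = 1 - q/4 (g(q) = q*(-¼) + 1 = -q/4 + 1 = 1 - q/4)
D(z, x) = x + z
k(C, p) = 96 (k(C, p) = 8*12 = 96)
(D(9, P(-4)) + k(13, g(5)))² = ((3/(-4) + 9) + 96)² = ((3*(-¼) + 9) + 96)² = ((-¾ + 9) + 96)² = (33/4 + 96)² = (417/4)² = 173889/16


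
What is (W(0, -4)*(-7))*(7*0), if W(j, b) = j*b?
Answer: 0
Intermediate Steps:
W(j, b) = b*j
(W(0, -4)*(-7))*(7*0) = (-4*0*(-7))*(7*0) = (0*(-7))*0 = 0*0 = 0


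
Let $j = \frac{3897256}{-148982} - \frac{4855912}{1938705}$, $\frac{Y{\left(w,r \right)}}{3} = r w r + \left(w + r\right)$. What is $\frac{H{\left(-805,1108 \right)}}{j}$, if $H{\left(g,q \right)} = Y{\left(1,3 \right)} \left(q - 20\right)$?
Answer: $- \frac{1531965714636240}{1034884146883} \approx -1480.3$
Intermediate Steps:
$Y{\left(w,r \right)} = 3 r + 3 w + 3 w r^{2}$ ($Y{\left(w,r \right)} = 3 \left(r w r + \left(w + r\right)\right) = 3 \left(w r^{2} + \left(r + w\right)\right) = 3 \left(r + w + w r^{2}\right) = 3 r + 3 w + 3 w r^{2}$)
$j = - \frac{4139536587532}{144416074155}$ ($j = 3897256 \left(- \frac{1}{148982}\right) - \frac{4855912}{1938705} = - \frac{1948628}{74491} - \frac{4855912}{1938705} = - \frac{4139536587532}{144416074155} \approx -28.664$)
$H{\left(g,q \right)} = -780 + 39 q$ ($H{\left(g,q \right)} = \left(3 \cdot 3 + 3 \cdot 1 + 3 \cdot 1 \cdot 3^{2}\right) \left(q - 20\right) = \left(9 + 3 + 3 \cdot 1 \cdot 9\right) \left(-20 + q\right) = \left(9 + 3 + 27\right) \left(-20 + q\right) = 39 \left(-20 + q\right) = -780 + 39 q$)
$\frac{H{\left(-805,1108 \right)}}{j} = \frac{-780 + 39 \cdot 1108}{- \frac{4139536587532}{144416074155}} = \left(-780 + 43212\right) \left(- \frac{144416074155}{4139536587532}\right) = 42432 \left(- \frac{144416074155}{4139536587532}\right) = - \frac{1531965714636240}{1034884146883}$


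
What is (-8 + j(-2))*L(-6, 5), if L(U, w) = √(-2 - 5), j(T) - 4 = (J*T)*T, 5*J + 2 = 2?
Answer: -4*I*√7 ≈ -10.583*I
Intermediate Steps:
J = 0 (J = -⅖ + (⅕)*2 = -⅖ + ⅖ = 0)
j(T) = 4 (j(T) = 4 + (0*T)*T = 4 + 0*T = 4 + 0 = 4)
L(U, w) = I*√7 (L(U, w) = √(-7) = I*√7)
(-8 + j(-2))*L(-6, 5) = (-8 + 4)*(I*√7) = -4*I*√7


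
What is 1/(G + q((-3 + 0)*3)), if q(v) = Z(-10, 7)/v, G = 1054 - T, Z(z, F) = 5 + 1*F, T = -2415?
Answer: 3/10403 ≈ 0.00028838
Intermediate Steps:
Z(z, F) = 5 + F
G = 3469 (G = 1054 - 1*(-2415) = 1054 + 2415 = 3469)
q(v) = 12/v (q(v) = (5 + 7)/v = 12/v)
1/(G + q((-3 + 0)*3)) = 1/(3469 + 12/(((-3 + 0)*3))) = 1/(3469 + 12/((-3*3))) = 1/(3469 + 12/(-9)) = 1/(3469 + 12*(-⅑)) = 1/(3469 - 4/3) = 1/(10403/3) = 3/10403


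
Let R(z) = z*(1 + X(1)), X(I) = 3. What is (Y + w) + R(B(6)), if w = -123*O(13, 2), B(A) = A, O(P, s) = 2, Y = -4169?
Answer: -4391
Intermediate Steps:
R(z) = 4*z (R(z) = z*(1 + 3) = z*4 = 4*z)
w = -246 (w = -123*2 = -246)
(Y + w) + R(B(6)) = (-4169 - 246) + 4*6 = -4415 + 24 = -4391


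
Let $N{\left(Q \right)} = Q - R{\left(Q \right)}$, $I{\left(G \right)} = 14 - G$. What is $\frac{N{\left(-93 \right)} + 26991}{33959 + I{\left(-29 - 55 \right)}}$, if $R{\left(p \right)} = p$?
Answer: $\frac{26991}{34057} \approx 0.79252$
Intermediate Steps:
$N{\left(Q \right)} = 0$ ($N{\left(Q \right)} = Q - Q = 0$)
$\frac{N{\left(-93 \right)} + 26991}{33959 + I{\left(-29 - 55 \right)}} = \frac{0 + 26991}{33959 + \left(14 - \left(-29 - 55\right)\right)} = \frac{26991}{33959 + \left(14 - -84\right)} = \frac{26991}{33959 + \left(14 + 84\right)} = \frac{26991}{33959 + 98} = \frac{26991}{34057}$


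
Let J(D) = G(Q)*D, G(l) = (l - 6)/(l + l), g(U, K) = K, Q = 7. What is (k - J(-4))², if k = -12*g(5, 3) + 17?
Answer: 17161/49 ≈ 350.22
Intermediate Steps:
G(l) = (-6 + l)/(2*l) (G(l) = (-6 + l)/((2*l)) = (-6 + l)*(1/(2*l)) = (-6 + l)/(2*l))
J(D) = D/14 (J(D) = ((½)*(-6 + 7)/7)*D = ((½)*(⅐)*1)*D = D/14)
k = -19 (k = -12*3 + 17 = -36 + 17 = -19)
(k - J(-4))² = (-19 - (-4)/14)² = (-19 - 1*(-2/7))² = (-19 + 2/7)² = (-131/7)² = 17161/49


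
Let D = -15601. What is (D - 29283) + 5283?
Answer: -39601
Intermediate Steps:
(D - 29283) + 5283 = (-15601 - 29283) + 5283 = -44884 + 5283 = -39601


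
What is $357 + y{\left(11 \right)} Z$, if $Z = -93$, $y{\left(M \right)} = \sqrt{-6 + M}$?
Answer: $357 - 93 \sqrt{5} \approx 149.05$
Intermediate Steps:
$357 + y{\left(11 \right)} Z = 357 + \sqrt{-6 + 11} \left(-93\right) = 357 + \sqrt{5} \left(-93\right) = 357 - 93 \sqrt{5}$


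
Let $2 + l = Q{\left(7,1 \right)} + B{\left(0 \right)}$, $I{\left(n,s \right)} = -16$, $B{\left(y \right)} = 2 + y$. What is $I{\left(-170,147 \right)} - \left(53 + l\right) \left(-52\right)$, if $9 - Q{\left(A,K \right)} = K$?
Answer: $3156$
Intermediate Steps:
$Q{\left(A,K \right)} = 9 - K$
$l = 8$ ($l = -2 + \left(\left(9 - 1\right) + \left(2 + 0\right)\right) = -2 + \left(\left(9 - 1\right) + 2\right) = -2 + \left(8 + 2\right) = -2 + 10 = 8$)
$I{\left(-170,147 \right)} - \left(53 + l\right) \left(-52\right) = -16 - \left(53 + 8\right) \left(-52\right) = -16 - 61 \left(-52\right) = -16 - -3172 = -16 + 3172 = 3156$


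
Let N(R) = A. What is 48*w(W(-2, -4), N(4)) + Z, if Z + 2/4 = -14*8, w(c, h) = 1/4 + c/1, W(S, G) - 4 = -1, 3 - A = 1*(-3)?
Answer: 87/2 ≈ 43.500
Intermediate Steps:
A = 6 (A = 3 - (-3) = 3 - 1*(-3) = 3 + 3 = 6)
N(R) = 6
W(S, G) = 3 (W(S, G) = 4 - 1 = 3)
w(c, h) = 1/4 + c (w(c, h) = 1*(1/4) + c*1 = 1/4 + c)
Z = -225/2 (Z = -1/2 - 14*8 = -1/2 - 112 = -225/2 ≈ -112.50)
48*w(W(-2, -4), N(4)) + Z = 48*(1/4 + 3) - 225/2 = 48*(13/4) - 225/2 = 156 - 225/2 = 87/2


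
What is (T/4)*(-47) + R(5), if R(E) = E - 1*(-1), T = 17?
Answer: -775/4 ≈ -193.75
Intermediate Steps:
R(E) = 1 + E (R(E) = E + 1 = 1 + E)
(T/4)*(-47) + R(5) = (17/4)*(-47) + (1 + 5) = (17*(1/4))*(-47) + 6 = (17/4)*(-47) + 6 = -799/4 + 6 = -775/4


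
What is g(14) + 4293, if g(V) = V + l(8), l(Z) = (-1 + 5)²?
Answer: 4323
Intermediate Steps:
l(Z) = 16 (l(Z) = 4² = 16)
g(V) = 16 + V (g(V) = V + 16 = 16 + V)
g(14) + 4293 = (16 + 14) + 4293 = 30 + 4293 = 4323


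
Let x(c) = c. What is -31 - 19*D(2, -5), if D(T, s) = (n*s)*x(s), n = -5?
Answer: 2344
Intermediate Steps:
D(T, s) = -5*s² (D(T, s) = (-5*s)*s = -5*s²)
-31 - 19*D(2, -5) = -31 - (-95)*(-5)² = -31 - (-95)*25 = -31 - 19*(-125) = -31 + 2375 = 2344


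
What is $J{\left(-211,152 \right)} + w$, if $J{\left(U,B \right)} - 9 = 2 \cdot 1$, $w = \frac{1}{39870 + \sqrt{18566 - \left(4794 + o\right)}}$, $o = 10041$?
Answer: $\frac{17485784729}{1589613169} - \frac{\sqrt{3731}}{1589613169} \approx 11.0$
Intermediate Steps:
$w = \frac{1}{39870 + \sqrt{3731}}$ ($w = \frac{1}{39870 + \sqrt{18566 - 14835}} = \frac{1}{39870 + \sqrt{3731}} \approx 2.5043 \cdot 10^{-5}$)
$J{\left(U,B \right)} = 11$ ($J{\left(U,B \right)} = 9 + 2 \cdot 1 = 9 + 2 = 11$)
$J{\left(-211,152 \right)} + w = 11 + \left(\frac{39870}{1589613169} - \frac{\sqrt{3731}}{1589613169}\right) = \frac{17485784729}{1589613169} - \frac{\sqrt{3731}}{1589613169}$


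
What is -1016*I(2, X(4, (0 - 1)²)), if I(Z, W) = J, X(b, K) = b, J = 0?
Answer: 0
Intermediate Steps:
I(Z, W) = 0
-1016*I(2, X(4, (0 - 1)²)) = -1016*0 = 0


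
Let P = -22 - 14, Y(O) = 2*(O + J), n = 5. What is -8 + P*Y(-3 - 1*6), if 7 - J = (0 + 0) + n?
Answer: 496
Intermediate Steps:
J = 2 (J = 7 - ((0 + 0) + 5) = 7 - (0 + 5) = 7 - 1*5 = 7 - 5 = 2)
Y(O) = 4 + 2*O (Y(O) = 2*(O + 2) = 2*(2 + O) = 4 + 2*O)
P = -36
-8 + P*Y(-3 - 1*6) = -8 - 36*(4 + 2*(-3 - 1*6)) = -8 - 36*(4 + 2*(-3 - 6)) = -8 - 36*(4 + 2*(-9)) = -8 - 36*(4 - 18) = -8 - 36*(-14) = -8 + 504 = 496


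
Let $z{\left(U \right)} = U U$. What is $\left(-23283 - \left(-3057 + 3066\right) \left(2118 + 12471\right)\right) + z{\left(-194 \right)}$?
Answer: $-116948$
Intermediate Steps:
$z{\left(U \right)} = U^{2}$
$\left(-23283 - \left(-3057 + 3066\right) \left(2118 + 12471\right)\right) + z{\left(-194 \right)} = \left(-23283 - \left(-3057 + 3066\right) \left(2118 + 12471\right)\right) + \left(-194\right)^{2} = \left(-23283 - 9 \cdot 14589\right) + 37636 = \left(-23283 - 131301\right) + 37636 = -154584 + 37636 = -116948$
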